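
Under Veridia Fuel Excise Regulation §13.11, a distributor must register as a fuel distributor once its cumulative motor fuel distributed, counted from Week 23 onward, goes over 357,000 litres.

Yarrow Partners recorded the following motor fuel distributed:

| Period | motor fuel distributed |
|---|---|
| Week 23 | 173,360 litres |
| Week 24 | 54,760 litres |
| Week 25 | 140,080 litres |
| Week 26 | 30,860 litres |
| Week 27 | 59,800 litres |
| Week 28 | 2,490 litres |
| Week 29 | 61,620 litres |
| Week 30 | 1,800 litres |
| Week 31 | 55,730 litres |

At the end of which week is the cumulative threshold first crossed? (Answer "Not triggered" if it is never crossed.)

Week 25

Through Week 23: 173,360 litres
Through Week 24: 228,120 litres
Through Week 25: 368,200 litres ← exceeds threshold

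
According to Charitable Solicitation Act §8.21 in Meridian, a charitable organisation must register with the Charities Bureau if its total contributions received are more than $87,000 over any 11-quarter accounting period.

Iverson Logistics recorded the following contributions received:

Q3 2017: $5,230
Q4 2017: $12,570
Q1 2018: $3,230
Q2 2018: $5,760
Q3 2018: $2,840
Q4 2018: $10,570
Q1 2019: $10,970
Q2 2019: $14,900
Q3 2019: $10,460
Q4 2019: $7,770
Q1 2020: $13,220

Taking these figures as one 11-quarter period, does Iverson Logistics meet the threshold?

Total contributions received: $5,230 + $12,570 + $3,230 + $5,760 + $2,840 + $10,570 + $10,970 + $14,900 + $10,460 + $7,770 + $13,220 = $97,520.
$97,520 > $87,000, so the threshold is exceeded.

Yes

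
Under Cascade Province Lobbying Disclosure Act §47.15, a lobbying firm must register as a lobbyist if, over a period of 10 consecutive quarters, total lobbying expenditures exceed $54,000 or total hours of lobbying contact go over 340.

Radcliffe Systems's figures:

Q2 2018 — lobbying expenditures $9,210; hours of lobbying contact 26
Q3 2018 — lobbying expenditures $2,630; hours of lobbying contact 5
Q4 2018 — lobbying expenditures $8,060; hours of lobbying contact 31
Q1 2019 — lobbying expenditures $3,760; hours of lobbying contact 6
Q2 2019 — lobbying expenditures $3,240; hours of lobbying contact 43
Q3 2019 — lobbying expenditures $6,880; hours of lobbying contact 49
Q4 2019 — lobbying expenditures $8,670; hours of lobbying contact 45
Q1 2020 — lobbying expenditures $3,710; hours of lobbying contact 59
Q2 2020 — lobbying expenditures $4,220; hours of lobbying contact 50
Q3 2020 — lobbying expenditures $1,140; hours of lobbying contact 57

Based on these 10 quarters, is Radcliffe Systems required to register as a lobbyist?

Total lobbying expenditures: $9,210 + $2,630 + $8,060 + $3,760 + $3,240 + $6,880 + $8,670 + $3,710 + $4,220 + $1,140 = $51,520 (≤ $54,000).
Total hours of lobbying contact: 26 + 5 + 31 + 6 + 43 + 49 + 45 + 59 + 50 + 57 = 371 (> 340).
The test is 'or': at least one threshold is exceeded.

Yes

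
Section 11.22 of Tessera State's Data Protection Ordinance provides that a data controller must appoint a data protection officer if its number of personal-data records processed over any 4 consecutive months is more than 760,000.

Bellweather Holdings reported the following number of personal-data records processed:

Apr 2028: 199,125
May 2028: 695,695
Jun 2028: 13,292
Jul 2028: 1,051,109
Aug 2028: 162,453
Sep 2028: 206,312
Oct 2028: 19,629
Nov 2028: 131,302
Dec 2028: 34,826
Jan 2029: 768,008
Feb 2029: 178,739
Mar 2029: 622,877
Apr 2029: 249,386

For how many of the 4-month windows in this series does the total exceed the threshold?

Apr 2028–Jul 2028: 199,125 + 695,695 + 13,292 + 1,051,109 = 1,959,221 (over)
May 2028–Aug 2028: 695,695 + 13,292 + 1,051,109 + 162,453 = 1,922,549 (over)
Jun 2028–Sep 2028: 13,292 + 1,051,109 + 162,453 + 206,312 = 1,433,166 (over)
Jul 2028–Oct 2028: 1,051,109 + 162,453 + 206,312 + 19,629 = 1,439,503 (over)
Aug 2028–Nov 2028: 162,453 + 206,312 + 19,629 + 131,302 = 519,696 (under)
Sep 2028–Dec 2028: 206,312 + 19,629 + 131,302 + 34,826 = 392,069 (under)
Oct 2028–Jan 2029: 19,629 + 131,302 + 34,826 + 768,008 = 953,765 (over)
Nov 2028–Feb 2029: 131,302 + 34,826 + 768,008 + 178,739 = 1,112,875 (over)
Dec 2028–Mar 2029: 34,826 + 768,008 + 178,739 + 622,877 = 1,604,450 (over)
Jan 2029–Apr 2029: 768,008 + 178,739 + 622,877 + 249,386 = 1,819,010 (over)
8 windows exceed the threshold.

8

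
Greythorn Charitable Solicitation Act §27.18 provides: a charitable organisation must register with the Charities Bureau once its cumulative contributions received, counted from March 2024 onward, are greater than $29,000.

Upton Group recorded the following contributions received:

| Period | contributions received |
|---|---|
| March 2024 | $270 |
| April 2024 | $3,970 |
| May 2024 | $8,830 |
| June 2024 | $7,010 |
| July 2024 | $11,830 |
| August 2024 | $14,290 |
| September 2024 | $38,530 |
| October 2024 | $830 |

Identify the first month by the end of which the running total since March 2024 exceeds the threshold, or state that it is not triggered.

Through March 2024: $270
Through April 2024: $4,240
Through May 2024: $13,070
Through June 2024: $20,080
Through July 2024: $31,910 ← exceeds threshold

July 2024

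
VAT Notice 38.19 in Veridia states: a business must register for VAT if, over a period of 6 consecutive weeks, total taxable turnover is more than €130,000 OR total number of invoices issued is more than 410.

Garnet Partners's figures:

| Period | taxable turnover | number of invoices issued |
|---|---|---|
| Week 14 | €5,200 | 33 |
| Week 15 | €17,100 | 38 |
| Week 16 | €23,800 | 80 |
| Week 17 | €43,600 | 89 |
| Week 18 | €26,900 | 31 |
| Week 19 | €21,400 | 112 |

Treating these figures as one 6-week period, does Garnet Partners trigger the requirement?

Yes

Total taxable turnover: €5,200 + €17,100 + €23,800 + €43,600 + €26,900 + €21,400 = €138,000 (> €130,000).
Total number of invoices issued: 33 + 38 + 80 + 89 + 31 + 112 = 383 (≤ 410).
The test is 'or': at least one threshold is exceeded.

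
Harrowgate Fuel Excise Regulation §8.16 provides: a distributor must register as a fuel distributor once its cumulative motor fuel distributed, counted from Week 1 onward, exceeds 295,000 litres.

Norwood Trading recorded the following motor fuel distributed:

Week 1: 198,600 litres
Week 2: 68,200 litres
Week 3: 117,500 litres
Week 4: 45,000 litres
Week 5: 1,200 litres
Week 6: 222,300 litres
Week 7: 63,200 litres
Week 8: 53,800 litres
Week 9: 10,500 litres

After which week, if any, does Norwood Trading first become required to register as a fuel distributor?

Week 3

Through Week 1: 198,600 litres
Through Week 2: 266,800 litres
Through Week 3: 384,300 litres ← exceeds threshold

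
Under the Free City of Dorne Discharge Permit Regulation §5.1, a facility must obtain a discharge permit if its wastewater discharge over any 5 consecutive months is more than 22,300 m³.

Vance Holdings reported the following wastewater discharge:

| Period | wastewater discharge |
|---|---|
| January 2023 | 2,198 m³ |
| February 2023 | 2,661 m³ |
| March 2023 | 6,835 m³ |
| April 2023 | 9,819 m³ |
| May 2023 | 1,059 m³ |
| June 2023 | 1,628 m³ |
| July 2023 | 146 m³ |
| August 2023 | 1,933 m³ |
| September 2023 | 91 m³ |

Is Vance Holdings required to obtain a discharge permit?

January 2023–May 2023: 2,198 m³ + 2,661 m³ + 6,835 m³ + 9,819 m³ + 1,059 m³ = 22,572 m³ (over)
February 2023–June 2023: 2,661 m³ + 6,835 m³ + 9,819 m³ + 1,059 m³ + 1,628 m³ = 22,002 m³ (under)
March 2023–July 2023: 6,835 m³ + 9,819 m³ + 1,059 m³ + 1,628 m³ + 146 m³ = 19,487 m³ (under)
April 2023–August 2023: 9,819 m³ + 1,059 m³ + 1,628 m³ + 146 m³ + 1,933 m³ = 14,585 m³ (under)
May 2023–September 2023: 1,059 m³ + 1,628 m³ + 146 m³ + 1,933 m³ + 91 m³ = 4,857 m³ (under)
At least one window exceeds 22,300 m³.

Yes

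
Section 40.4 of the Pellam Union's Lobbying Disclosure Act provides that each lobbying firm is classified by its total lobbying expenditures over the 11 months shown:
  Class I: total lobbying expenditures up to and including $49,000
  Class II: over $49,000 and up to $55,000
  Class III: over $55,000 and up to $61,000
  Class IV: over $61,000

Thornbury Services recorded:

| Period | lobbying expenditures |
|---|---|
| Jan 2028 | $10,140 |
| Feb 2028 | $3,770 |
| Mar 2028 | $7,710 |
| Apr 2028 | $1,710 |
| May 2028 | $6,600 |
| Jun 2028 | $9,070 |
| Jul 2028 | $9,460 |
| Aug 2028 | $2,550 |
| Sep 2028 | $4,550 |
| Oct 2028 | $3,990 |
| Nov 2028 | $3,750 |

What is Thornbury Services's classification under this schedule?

Total lobbying expenditures: $10,140 + $3,770 + $7,710 + $1,710 + $6,600 + $9,070 + $9,460 + $2,550 + $4,550 + $3,990 + $3,750 = $63,300.
$63,300 > $61,000, so Class IV applies.

Class IV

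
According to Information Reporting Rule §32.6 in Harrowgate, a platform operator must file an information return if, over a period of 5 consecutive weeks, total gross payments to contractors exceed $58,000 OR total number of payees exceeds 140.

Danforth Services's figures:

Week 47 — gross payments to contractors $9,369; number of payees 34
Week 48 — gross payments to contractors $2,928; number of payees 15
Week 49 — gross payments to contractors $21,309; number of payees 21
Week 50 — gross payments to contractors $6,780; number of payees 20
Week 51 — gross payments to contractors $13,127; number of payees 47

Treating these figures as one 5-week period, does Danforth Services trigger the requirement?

No

Total gross payments to contractors: $9,369 + $2,928 + $21,309 + $6,780 + $13,127 = $53,513 (≤ $58,000).
Total number of payees: 34 + 15 + 21 + 20 + 47 = 137 (≤ 140).
The test is 'or': neither threshold is exceeded.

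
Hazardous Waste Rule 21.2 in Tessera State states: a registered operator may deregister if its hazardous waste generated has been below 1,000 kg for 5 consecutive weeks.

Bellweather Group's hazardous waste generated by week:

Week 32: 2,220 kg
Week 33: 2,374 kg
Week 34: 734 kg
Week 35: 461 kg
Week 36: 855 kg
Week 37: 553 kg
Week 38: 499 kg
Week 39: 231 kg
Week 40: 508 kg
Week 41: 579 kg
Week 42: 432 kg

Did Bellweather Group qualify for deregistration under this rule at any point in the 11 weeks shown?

Yes

Weeks below 1,000 kg: Week 34, Week 35, Week 36, Week 37, Week 38, Week 39, Week 40, Week 41, Week 42.
Longest run of consecutive weeks below the threshold: 9.
9 ≥ 5, so Bellweather Group became eligible.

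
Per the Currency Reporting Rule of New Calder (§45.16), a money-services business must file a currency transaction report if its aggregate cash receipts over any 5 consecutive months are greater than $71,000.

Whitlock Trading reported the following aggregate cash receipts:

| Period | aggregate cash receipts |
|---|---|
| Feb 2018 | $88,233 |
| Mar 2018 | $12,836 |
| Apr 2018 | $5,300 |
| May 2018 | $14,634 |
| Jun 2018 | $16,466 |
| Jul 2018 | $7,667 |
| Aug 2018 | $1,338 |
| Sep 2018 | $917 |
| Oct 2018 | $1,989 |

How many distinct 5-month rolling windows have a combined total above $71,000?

1

Feb 2018–Jun 2018: $88,233 + $12,836 + $5,300 + $14,634 + $16,466 = $137,469 (over)
Mar 2018–Jul 2018: $12,836 + $5,300 + $14,634 + $16,466 + $7,667 = $56,903 (under)
Apr 2018–Aug 2018: $5,300 + $14,634 + $16,466 + $7,667 + $1,338 = $45,405 (under)
May 2018–Sep 2018: $14,634 + $16,466 + $7,667 + $1,338 + $917 = $41,022 (under)
Jun 2018–Oct 2018: $16,466 + $7,667 + $1,338 + $917 + $1,989 = $28,377 (under)
1 window exceeds the threshold.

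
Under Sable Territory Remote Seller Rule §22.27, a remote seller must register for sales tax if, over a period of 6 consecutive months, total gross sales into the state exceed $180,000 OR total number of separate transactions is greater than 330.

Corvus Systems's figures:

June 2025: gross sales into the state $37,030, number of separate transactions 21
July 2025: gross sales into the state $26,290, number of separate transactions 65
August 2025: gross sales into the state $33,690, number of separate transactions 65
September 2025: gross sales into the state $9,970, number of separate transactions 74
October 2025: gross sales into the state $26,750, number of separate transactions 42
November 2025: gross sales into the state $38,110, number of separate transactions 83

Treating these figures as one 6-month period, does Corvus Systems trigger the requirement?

Yes

Total gross sales into the state: $37,030 + $26,290 + $33,690 + $9,970 + $26,750 + $38,110 = $171,840 (≤ $180,000).
Total number of separate transactions: 21 + 65 + 65 + 74 + 42 + 83 = 350 (> 330).
The test is 'or': at least one threshold is exceeded.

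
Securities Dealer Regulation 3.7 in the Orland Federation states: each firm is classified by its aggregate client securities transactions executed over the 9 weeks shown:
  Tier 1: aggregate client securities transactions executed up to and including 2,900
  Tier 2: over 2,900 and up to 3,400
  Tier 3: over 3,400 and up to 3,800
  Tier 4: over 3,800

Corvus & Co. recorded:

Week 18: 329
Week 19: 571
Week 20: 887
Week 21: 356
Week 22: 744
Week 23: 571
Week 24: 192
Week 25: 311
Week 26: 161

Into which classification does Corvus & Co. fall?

Aggregate client securities transactions executed: 329 + 571 + 887 + 356 + 744 + 571 + 192 + 311 + 161 = 4,122.
4,122 > 3,800, so Tier 4 applies.

Tier 4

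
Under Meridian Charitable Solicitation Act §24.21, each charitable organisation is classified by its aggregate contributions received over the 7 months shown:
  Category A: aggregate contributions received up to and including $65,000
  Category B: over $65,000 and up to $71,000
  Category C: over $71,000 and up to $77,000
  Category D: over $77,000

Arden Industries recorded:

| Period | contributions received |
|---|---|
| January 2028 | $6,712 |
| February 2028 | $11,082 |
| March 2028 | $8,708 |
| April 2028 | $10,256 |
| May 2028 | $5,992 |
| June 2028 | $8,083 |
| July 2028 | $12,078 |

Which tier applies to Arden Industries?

Aggregate contributions received: $6,712 + $11,082 + $8,708 + $10,256 + $5,992 + $8,083 + $12,078 = $62,911.
$62,911 ≤ $65,000, so Category A applies.

Category A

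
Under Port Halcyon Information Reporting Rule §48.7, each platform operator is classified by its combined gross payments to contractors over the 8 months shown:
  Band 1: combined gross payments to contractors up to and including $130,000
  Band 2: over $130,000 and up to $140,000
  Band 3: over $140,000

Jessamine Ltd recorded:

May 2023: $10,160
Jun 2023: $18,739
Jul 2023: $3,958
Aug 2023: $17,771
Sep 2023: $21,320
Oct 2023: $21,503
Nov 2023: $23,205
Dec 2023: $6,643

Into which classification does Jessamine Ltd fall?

Band 1

Combined gross payments to contractors: $10,160 + $18,739 + $3,958 + $17,771 + $21,320 + $21,503 + $23,205 + $6,643 = $123,299.
$123,299 ≤ $130,000, so Band 1 applies.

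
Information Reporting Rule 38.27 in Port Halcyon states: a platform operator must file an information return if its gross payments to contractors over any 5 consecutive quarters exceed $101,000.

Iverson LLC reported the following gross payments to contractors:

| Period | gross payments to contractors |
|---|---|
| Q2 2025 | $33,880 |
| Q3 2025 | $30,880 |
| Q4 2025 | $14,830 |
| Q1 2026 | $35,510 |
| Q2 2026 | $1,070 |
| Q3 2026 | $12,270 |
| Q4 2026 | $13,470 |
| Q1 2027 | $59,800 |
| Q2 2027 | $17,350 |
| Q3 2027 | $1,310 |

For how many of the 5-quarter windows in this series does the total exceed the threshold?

4

Q2 2025–Q2 2026: $33,880 + $30,880 + $14,830 + $35,510 + $1,070 = $116,170 (over)
Q3 2025–Q3 2026: $30,880 + $14,830 + $35,510 + $1,070 + $12,270 = $94,560 (under)
Q4 2025–Q4 2026: $14,830 + $35,510 + $1,070 + $12,270 + $13,470 = $77,150 (under)
Q1 2026–Q1 2027: $35,510 + $1,070 + $12,270 + $13,470 + $59,800 = $122,120 (over)
Q2 2026–Q2 2027: $1,070 + $12,270 + $13,470 + $59,800 + $17,350 = $103,960 (over)
Q3 2026–Q3 2027: $12,270 + $13,470 + $59,800 + $17,350 + $1,310 = $104,200 (over)
4 windows exceed the threshold.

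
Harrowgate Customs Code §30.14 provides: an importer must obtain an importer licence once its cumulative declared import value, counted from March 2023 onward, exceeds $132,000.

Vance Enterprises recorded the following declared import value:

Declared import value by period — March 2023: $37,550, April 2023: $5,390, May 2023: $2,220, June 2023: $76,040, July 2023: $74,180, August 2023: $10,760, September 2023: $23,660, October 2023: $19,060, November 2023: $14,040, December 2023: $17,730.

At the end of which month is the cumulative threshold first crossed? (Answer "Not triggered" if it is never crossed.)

July 2023

Through March 2023: $37,550
Through April 2023: $42,940
Through May 2023: $45,160
Through June 2023: $121,200
Through July 2023: $195,380 ← exceeds threshold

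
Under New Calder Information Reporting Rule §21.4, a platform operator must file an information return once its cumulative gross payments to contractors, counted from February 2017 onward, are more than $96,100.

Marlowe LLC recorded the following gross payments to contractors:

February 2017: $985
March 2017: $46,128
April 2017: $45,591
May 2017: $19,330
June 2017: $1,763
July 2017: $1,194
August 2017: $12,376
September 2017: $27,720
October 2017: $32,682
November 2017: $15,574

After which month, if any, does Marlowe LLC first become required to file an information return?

Through February 2017: $985
Through March 2017: $47,113
Through April 2017: $92,704
Through May 2017: $112,034 ← exceeds threshold

May 2017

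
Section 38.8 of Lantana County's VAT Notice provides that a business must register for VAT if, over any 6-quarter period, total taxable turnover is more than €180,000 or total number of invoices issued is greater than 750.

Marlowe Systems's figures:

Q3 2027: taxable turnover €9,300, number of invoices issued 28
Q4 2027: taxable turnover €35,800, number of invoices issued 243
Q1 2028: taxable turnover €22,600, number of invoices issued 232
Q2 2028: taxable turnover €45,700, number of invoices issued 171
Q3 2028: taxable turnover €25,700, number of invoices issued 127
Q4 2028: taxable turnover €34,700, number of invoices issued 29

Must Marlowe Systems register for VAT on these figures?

Total taxable turnover: €9,300 + €35,800 + €22,600 + €45,700 + €25,700 + €34,700 = €173,800 (≤ €180,000).
Total number of invoices issued: 28 + 243 + 232 + 171 + 127 + 29 = 830 (> 750).
The test is 'or': at least one threshold is exceeded.

Yes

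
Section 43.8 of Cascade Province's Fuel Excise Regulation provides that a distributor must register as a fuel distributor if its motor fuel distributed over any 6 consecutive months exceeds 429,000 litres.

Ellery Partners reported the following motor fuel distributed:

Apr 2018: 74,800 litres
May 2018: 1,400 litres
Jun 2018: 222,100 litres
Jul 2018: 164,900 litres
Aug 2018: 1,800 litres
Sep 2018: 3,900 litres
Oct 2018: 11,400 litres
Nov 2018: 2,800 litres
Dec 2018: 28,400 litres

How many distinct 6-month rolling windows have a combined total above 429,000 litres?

Apr 2018–Sep 2018: 74,800 litres + 1,400 litres + 222,100 litres + 164,900 litres + 1,800 litres + 3,900 litres = 468,900 litres (over)
May 2018–Oct 2018: 1,400 litres + 222,100 litres + 164,900 litres + 1,800 litres + 3,900 litres + 11,400 litres = 405,500 litres (under)
Jun 2018–Nov 2018: 222,100 litres + 164,900 litres + 1,800 litres + 3,900 litres + 11,400 litres + 2,800 litres = 406,900 litres (under)
Jul 2018–Dec 2018: 164,900 litres + 1,800 litres + 3,900 litres + 11,400 litres + 2,800 litres + 28,400 litres = 213,200 litres (under)
1 window exceeds the threshold.

1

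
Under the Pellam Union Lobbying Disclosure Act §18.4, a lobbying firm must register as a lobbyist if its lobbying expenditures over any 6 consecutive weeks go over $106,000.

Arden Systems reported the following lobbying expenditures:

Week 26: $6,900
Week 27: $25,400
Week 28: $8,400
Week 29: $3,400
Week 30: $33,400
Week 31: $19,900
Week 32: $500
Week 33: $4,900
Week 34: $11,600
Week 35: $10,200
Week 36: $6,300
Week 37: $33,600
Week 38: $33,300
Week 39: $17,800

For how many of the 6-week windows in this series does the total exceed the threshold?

1

Week 26–Week 31: $6,900 + $25,400 + $8,400 + $3,400 + $33,400 + $19,900 = $97,400 (under)
Week 27–Week 32: $25,400 + $8,400 + $3,400 + $33,400 + $19,900 + $500 = $91,000 (under)
Week 28–Week 33: $8,400 + $3,400 + $33,400 + $19,900 + $500 + $4,900 = $70,500 (under)
Week 29–Week 34: $3,400 + $33,400 + $19,900 + $500 + $4,900 + $11,600 = $73,700 (under)
Week 30–Week 35: $33,400 + $19,900 + $500 + $4,900 + $11,600 + $10,200 = $80,500 (under)
Week 31–Week 36: $19,900 + $500 + $4,900 + $11,600 + $10,200 + $6,300 = $53,400 (under)
Week 32–Week 37: $500 + $4,900 + $11,600 + $10,200 + $6,300 + $33,600 = $67,100 (under)
Week 33–Week 38: $4,900 + $11,600 + $10,200 + $6,300 + $33,600 + $33,300 = $99,900 (under)
Week 34–Week 39: $11,600 + $10,200 + $6,300 + $33,600 + $33,300 + $17,800 = $112,800 (over)
1 window exceeds the threshold.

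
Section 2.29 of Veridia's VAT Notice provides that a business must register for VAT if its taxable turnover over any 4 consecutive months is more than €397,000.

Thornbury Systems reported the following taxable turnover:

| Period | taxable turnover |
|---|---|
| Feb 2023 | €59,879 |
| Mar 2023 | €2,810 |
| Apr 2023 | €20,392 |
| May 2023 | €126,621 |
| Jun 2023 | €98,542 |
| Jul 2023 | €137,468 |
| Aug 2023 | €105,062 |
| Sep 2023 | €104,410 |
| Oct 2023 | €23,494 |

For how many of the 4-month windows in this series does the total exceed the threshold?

Feb 2023–May 2023: €59,879 + €2,810 + €20,392 + €126,621 = €209,702 (under)
Mar 2023–Jun 2023: €2,810 + €20,392 + €126,621 + €98,542 = €248,365 (under)
Apr 2023–Jul 2023: €20,392 + €126,621 + €98,542 + €137,468 = €383,023 (under)
May 2023–Aug 2023: €126,621 + €98,542 + €137,468 + €105,062 = €467,693 (over)
Jun 2023–Sep 2023: €98,542 + €137,468 + €105,062 + €104,410 = €445,482 (over)
Jul 2023–Oct 2023: €137,468 + €105,062 + €104,410 + €23,494 = €370,434 (under)
2 windows exceed the threshold.

2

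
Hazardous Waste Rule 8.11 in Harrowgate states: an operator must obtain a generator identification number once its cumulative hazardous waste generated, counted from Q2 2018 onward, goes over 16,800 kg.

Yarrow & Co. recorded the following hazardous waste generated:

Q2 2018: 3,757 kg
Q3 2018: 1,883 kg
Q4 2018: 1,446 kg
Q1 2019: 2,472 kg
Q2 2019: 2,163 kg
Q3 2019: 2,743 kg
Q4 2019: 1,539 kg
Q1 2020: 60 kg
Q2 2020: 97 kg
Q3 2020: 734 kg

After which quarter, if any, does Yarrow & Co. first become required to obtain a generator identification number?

Q3 2020

Through Q2 2018: 3,757 kg
Through Q3 2018: 5,640 kg
Through Q4 2018: 7,086 kg
Through Q1 2019: 9,558 kg
Through Q2 2019: 11,721 kg
Through Q3 2019: 14,464 kg
Through Q4 2019: 16,003 kg
Through Q1 2020: 16,063 kg
Through Q2 2020: 16,160 kg
Through Q3 2020: 16,894 kg ← exceeds threshold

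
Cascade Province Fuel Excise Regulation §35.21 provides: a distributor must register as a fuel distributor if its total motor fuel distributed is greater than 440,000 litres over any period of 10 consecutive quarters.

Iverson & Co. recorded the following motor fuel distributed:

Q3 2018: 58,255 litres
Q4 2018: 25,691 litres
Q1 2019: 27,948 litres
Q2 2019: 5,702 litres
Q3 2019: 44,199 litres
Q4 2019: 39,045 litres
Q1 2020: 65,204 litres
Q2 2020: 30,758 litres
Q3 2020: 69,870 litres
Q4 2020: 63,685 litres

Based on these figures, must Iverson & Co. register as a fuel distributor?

No

Total motor fuel distributed: 58,255 litres + 25,691 litres + 27,948 litres + 5,702 litres + 44,199 litres + 39,045 litres + 65,204 litres + 30,758 litres + 69,870 litres + 63,685 litres = 430,357 litres.
430,357 litres ≤ 440,000 litres, so the threshold is not exceeded.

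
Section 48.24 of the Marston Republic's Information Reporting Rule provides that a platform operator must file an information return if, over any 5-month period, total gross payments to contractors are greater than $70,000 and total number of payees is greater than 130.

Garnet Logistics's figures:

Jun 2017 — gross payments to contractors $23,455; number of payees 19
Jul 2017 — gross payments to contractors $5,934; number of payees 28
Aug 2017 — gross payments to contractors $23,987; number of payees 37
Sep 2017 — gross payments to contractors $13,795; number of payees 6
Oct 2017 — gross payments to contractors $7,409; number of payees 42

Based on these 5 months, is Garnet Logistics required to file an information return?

Total gross payments to contractors: $23,455 + $5,934 + $23,987 + $13,795 + $7,409 = $74,580 (> $70,000).
Total number of payees: 19 + 28 + 37 + 6 + 42 = 132 (> 130).
The test is 'and': both thresholds are exceeded.

Yes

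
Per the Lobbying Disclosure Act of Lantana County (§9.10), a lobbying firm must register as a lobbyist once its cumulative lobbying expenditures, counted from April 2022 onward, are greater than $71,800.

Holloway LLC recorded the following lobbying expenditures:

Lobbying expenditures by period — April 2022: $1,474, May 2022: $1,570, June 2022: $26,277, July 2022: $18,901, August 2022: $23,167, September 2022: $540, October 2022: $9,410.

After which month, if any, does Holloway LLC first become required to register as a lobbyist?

September 2022

Through April 2022: $1,474
Through May 2022: $3,044
Through June 2022: $29,321
Through July 2022: $48,222
Through August 2022: $71,389
Through September 2022: $71,929 ← exceeds threshold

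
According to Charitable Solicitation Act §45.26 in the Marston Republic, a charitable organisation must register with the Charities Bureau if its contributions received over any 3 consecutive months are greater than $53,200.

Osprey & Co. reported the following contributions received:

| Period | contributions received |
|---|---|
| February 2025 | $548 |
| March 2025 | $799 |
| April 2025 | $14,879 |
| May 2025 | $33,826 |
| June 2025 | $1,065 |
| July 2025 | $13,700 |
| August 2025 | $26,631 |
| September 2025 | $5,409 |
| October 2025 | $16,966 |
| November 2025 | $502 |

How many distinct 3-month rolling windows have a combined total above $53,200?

February 2025–April 2025: $548 + $799 + $14,879 = $16,226 (under)
March 2025–May 2025: $799 + $14,879 + $33,826 = $49,504 (under)
April 2025–June 2025: $14,879 + $33,826 + $1,065 = $49,770 (under)
May 2025–July 2025: $33,826 + $1,065 + $13,700 = $48,591 (under)
June 2025–August 2025: $1,065 + $13,700 + $26,631 = $41,396 (under)
July 2025–September 2025: $13,700 + $26,631 + $5,409 = $45,740 (under)
August 2025–October 2025: $26,631 + $5,409 + $16,966 = $49,006 (under)
September 2025–November 2025: $5,409 + $16,966 + $502 = $22,877 (under)
0 windows exceed the threshold.

0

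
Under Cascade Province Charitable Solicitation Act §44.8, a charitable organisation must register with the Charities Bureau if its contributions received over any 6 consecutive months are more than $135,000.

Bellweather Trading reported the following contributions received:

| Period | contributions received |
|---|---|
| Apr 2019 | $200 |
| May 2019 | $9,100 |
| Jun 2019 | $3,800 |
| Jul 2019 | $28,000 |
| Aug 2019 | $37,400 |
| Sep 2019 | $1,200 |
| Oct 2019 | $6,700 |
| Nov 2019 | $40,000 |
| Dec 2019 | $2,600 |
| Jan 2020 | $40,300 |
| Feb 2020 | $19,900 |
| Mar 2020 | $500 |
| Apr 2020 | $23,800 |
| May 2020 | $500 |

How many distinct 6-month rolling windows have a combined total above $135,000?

Apr 2019–Sep 2019: $200 + $9,100 + $3,800 + $28,000 + $37,400 + $1,200 = $79,700 (under)
May 2019–Oct 2019: $9,100 + $3,800 + $28,000 + $37,400 + $1,200 + $6,700 = $86,200 (under)
Jun 2019–Nov 2019: $3,800 + $28,000 + $37,400 + $1,200 + $6,700 + $40,000 = $117,100 (under)
Jul 2019–Dec 2019: $28,000 + $37,400 + $1,200 + $6,700 + $40,000 + $2,600 = $115,900 (under)
Aug 2019–Jan 2020: $37,400 + $1,200 + $6,700 + $40,000 + $2,600 + $40,300 = $128,200 (under)
Sep 2019–Feb 2020: $1,200 + $6,700 + $40,000 + $2,600 + $40,300 + $19,900 = $110,700 (under)
Oct 2019–Mar 2020: $6,700 + $40,000 + $2,600 + $40,300 + $19,900 + $500 = $110,000 (under)
Nov 2019–Apr 2020: $40,000 + $2,600 + $40,300 + $19,900 + $500 + $23,800 = $127,100 (under)
Dec 2019–May 2020: $2,600 + $40,300 + $19,900 + $500 + $23,800 + $500 = $87,600 (under)
0 windows exceed the threshold.

0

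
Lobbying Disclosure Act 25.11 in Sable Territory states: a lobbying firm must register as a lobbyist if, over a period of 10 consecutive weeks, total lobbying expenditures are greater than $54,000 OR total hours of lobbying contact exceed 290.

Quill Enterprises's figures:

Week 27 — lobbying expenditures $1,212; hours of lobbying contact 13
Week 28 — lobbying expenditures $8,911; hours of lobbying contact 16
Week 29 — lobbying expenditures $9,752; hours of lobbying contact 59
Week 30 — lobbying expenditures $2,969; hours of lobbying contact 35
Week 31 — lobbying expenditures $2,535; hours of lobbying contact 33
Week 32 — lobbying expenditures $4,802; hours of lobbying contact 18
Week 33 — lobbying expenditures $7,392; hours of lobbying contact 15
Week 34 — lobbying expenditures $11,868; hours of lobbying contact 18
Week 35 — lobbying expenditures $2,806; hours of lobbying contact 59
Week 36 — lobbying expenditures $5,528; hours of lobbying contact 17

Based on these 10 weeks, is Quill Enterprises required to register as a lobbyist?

Yes

Total lobbying expenditures: $1,212 + $8,911 + $9,752 + $2,969 + $2,535 + $4,802 + $7,392 + $11,868 + $2,806 + $5,528 = $57,775 (> $54,000).
Total hours of lobbying contact: 13 + 16 + 59 + 35 + 33 + 18 + 15 + 18 + 59 + 17 = 283 (≤ 290).
The test is 'or': at least one threshold is exceeded.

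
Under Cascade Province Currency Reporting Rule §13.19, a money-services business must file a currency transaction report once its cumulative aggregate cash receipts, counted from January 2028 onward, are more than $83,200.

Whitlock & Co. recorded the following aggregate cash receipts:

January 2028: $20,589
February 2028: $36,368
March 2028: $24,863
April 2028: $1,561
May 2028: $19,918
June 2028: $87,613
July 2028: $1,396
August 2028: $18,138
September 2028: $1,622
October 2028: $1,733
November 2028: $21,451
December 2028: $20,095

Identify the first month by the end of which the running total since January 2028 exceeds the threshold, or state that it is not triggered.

Through January 2028: $20,589
Through February 2028: $56,957
Through March 2028: $81,820
Through April 2028: $83,381 ← exceeds threshold

April 2028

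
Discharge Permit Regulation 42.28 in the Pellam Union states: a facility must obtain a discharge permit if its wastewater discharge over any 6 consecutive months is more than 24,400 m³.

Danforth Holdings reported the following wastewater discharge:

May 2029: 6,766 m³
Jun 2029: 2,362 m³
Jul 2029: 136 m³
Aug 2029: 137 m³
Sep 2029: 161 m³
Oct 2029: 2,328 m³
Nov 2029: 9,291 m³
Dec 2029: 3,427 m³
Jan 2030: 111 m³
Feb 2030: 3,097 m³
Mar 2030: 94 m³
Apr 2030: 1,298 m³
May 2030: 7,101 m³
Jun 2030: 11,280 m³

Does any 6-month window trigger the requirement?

No

May 2029–Oct 2029: 6,766 m³ + 2,362 m³ + 136 m³ + 137 m³ + 161 m³ + 2,328 m³ = 11,890 m³ (under)
Jun 2029–Nov 2029: 2,362 m³ + 136 m³ + 137 m³ + 161 m³ + 2,328 m³ + 9,291 m³ = 14,415 m³ (under)
Jul 2029–Dec 2029: 136 m³ + 137 m³ + 161 m³ + 2,328 m³ + 9,291 m³ + 3,427 m³ = 15,480 m³ (under)
Aug 2029–Jan 2030: 137 m³ + 161 m³ + 2,328 m³ + 9,291 m³ + 3,427 m³ + 111 m³ = 15,455 m³ (under)
Sep 2029–Feb 2030: 161 m³ + 2,328 m³ + 9,291 m³ + 3,427 m³ + 111 m³ + 3,097 m³ = 18,415 m³ (under)
Oct 2029–Mar 2030: 2,328 m³ + 9,291 m³ + 3,427 m³ + 111 m³ + 3,097 m³ + 94 m³ = 18,348 m³ (under)
Nov 2029–Apr 2030: 9,291 m³ + 3,427 m³ + 111 m³ + 3,097 m³ + 94 m³ + 1,298 m³ = 17,318 m³ (under)
Dec 2029–May 2030: 3,427 m³ + 111 m³ + 3,097 m³ + 94 m³ + 1,298 m³ + 7,101 m³ = 15,128 m³ (under)
Jan 2030–Jun 2030: 111 m³ + 3,097 m³ + 94 m³ + 1,298 m³ + 7,101 m³ + 11,280 m³ = 22,981 m³ (under)
No window exceeds 24,400 m³.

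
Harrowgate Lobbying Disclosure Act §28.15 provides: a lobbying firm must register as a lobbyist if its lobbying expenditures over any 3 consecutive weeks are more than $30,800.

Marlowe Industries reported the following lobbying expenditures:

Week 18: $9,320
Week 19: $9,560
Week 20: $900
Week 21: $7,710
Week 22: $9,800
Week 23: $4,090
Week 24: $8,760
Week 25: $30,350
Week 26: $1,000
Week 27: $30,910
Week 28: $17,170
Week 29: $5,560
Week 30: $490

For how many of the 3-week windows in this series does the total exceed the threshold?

Week 18–Week 20: $9,320 + $9,560 + $900 = $19,780 (under)
Week 19–Week 21: $9,560 + $900 + $7,710 = $18,170 (under)
Week 20–Week 22: $900 + $7,710 + $9,800 = $18,410 (under)
Week 21–Week 23: $7,710 + $9,800 + $4,090 = $21,600 (under)
Week 22–Week 24: $9,800 + $4,090 + $8,760 = $22,650 (under)
Week 23–Week 25: $4,090 + $8,760 + $30,350 = $43,200 (over)
Week 24–Week 26: $8,760 + $30,350 + $1,000 = $40,110 (over)
Week 25–Week 27: $30,350 + $1,000 + $30,910 = $62,260 (over)
Week 26–Week 28: $1,000 + $30,910 + $17,170 = $49,080 (over)
Week 27–Week 29: $30,910 + $17,170 + $5,560 = $53,640 (over)
Week 28–Week 30: $17,170 + $5,560 + $490 = $23,220 (under)
5 windows exceed the threshold.

5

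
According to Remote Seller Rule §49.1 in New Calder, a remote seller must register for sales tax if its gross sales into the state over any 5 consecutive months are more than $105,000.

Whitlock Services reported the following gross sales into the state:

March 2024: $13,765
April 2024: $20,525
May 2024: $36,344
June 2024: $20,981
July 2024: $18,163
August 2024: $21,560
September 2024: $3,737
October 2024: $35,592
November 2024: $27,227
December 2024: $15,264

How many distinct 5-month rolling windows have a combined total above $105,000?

3

March 2024–July 2024: $13,765 + $20,525 + $36,344 + $20,981 + $18,163 = $109,778 (over)
April 2024–August 2024: $20,525 + $36,344 + $20,981 + $18,163 + $21,560 = $117,573 (over)
May 2024–September 2024: $36,344 + $20,981 + $18,163 + $21,560 + $3,737 = $100,785 (under)
June 2024–October 2024: $20,981 + $18,163 + $21,560 + $3,737 + $35,592 = $100,033 (under)
July 2024–November 2024: $18,163 + $21,560 + $3,737 + $35,592 + $27,227 = $106,279 (over)
August 2024–December 2024: $21,560 + $3,737 + $35,592 + $27,227 + $15,264 = $103,380 (under)
3 windows exceed the threshold.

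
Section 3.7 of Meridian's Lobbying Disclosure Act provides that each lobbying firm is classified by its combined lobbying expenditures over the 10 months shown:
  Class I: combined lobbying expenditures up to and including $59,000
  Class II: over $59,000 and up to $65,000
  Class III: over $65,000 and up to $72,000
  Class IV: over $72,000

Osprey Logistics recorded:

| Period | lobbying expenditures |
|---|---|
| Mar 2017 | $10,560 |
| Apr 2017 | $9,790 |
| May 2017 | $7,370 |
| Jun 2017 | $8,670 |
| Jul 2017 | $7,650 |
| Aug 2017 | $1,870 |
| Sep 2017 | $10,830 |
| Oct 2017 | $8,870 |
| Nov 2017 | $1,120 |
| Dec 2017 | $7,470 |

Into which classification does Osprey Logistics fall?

Class IV

Combined lobbying expenditures: $10,560 + $9,790 + $7,370 + $8,670 + $7,650 + $1,870 + $10,830 + $8,870 + $1,120 + $7,470 = $74,200.
$74,200 > $72,000, so Class IV applies.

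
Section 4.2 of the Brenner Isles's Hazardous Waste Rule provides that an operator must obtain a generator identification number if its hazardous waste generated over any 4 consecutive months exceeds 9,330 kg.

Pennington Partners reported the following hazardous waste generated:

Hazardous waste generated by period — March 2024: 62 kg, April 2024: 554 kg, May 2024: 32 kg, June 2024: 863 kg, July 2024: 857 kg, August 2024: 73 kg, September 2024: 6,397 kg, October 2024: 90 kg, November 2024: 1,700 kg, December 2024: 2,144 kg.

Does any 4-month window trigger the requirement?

March 2024–June 2024: 62 kg + 554 kg + 32 kg + 863 kg = 1,511 kg (under)
April 2024–July 2024: 554 kg + 32 kg + 863 kg + 857 kg = 2,306 kg (under)
May 2024–August 2024: 32 kg + 863 kg + 857 kg + 73 kg = 1,825 kg (under)
June 2024–September 2024: 863 kg + 857 kg + 73 kg + 6,397 kg = 8,190 kg (under)
July 2024–October 2024: 857 kg + 73 kg + 6,397 kg + 90 kg = 7,417 kg (under)
August 2024–November 2024: 73 kg + 6,397 kg + 90 kg + 1,700 kg = 8,260 kg (under)
September 2024–December 2024: 6,397 kg + 90 kg + 1,700 kg + 2,144 kg = 10,331 kg (over)
At least one window exceeds 9,330 kg.

Yes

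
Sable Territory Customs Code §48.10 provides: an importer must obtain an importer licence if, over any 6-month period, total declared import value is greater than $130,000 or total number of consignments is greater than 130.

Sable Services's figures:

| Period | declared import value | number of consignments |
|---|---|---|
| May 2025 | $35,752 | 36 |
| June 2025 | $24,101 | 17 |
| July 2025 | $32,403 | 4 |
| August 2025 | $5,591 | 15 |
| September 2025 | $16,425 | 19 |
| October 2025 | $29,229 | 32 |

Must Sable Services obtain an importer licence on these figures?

Yes

Total declared import value: $35,752 + $24,101 + $32,403 + $5,591 + $16,425 + $29,229 = $143,501 (> $130,000).
Total number of consignments: 36 + 17 + 4 + 15 + 19 + 32 = 123 (≤ 130).
The test is 'or': at least one threshold is exceeded.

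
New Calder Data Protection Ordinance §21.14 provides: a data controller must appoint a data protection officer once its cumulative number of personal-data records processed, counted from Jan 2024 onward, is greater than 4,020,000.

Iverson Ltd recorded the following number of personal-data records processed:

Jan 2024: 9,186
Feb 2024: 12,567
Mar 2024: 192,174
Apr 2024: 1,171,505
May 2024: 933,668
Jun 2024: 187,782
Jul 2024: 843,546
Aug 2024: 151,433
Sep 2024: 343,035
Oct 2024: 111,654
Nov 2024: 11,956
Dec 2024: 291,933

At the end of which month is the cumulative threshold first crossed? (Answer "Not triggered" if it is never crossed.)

Through Jan 2024: 9,186
Through Feb 2024: 21,753
Through Mar 2024: 213,927
Through Apr 2024: 1,385,432
Through May 2024: 2,319,100
Through Jun 2024: 2,506,882
Through Jul 2024: 3,350,428
Through Aug 2024: 3,501,861
Through Sep 2024: 3,844,896
Through Oct 2024: 3,956,550
Through Nov 2024: 3,968,506
Through Dec 2024: 4,260,439 ← exceeds threshold

Dec 2024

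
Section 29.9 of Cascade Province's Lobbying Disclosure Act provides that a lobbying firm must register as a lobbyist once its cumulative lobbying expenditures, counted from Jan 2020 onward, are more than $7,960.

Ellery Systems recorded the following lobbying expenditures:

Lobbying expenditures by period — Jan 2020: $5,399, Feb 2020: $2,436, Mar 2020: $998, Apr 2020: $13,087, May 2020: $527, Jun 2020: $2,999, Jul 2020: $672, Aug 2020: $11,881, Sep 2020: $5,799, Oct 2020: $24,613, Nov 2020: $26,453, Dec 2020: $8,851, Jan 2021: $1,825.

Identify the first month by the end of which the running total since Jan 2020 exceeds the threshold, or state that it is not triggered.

Mar 2020

Through Jan 2020: $5,399
Through Feb 2020: $7,835
Through Mar 2020: $8,833 ← exceeds threshold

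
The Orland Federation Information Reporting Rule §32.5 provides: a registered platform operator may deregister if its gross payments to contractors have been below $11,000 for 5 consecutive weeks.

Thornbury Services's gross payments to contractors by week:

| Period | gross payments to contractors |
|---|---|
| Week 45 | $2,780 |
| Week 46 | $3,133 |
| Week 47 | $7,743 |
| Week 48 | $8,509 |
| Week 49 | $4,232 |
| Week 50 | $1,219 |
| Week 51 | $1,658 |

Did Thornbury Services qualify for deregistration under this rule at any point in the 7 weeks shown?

Weeks below $11,000: Week 45, Week 46, Week 47, Week 48, Week 49, Week 50, Week 51.
Longest run of consecutive weeks below the threshold: 7.
7 ≥ 5, so Thornbury Services became eligible.

Yes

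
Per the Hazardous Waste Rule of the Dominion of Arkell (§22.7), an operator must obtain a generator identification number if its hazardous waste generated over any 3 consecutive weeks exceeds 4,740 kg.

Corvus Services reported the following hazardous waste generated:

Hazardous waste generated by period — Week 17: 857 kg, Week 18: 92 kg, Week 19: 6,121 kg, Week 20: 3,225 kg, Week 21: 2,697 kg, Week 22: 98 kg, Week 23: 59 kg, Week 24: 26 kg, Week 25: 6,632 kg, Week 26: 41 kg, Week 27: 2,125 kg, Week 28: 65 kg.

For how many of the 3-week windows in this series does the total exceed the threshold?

Week 17–Week 19: 857 kg + 92 kg + 6,121 kg = 7,070 kg (over)
Week 18–Week 20: 92 kg + 6,121 kg + 3,225 kg = 9,438 kg (over)
Week 19–Week 21: 6,121 kg + 3,225 kg + 2,697 kg = 12,043 kg (over)
Week 20–Week 22: 3,225 kg + 2,697 kg + 98 kg = 6,020 kg (over)
Week 21–Week 23: 2,697 kg + 98 kg + 59 kg = 2,854 kg (under)
Week 22–Week 24: 98 kg + 59 kg + 26 kg = 183 kg (under)
Week 23–Week 25: 59 kg + 26 kg + 6,632 kg = 6,717 kg (over)
Week 24–Week 26: 26 kg + 6,632 kg + 41 kg = 6,699 kg (over)
Week 25–Week 27: 6,632 kg + 41 kg + 2,125 kg = 8,798 kg (over)
Week 26–Week 28: 41 kg + 2,125 kg + 65 kg = 2,231 kg (under)
7 windows exceed the threshold.

7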